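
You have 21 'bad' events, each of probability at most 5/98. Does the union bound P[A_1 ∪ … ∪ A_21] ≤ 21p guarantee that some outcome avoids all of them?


Union bound: P[∪_{i=1}^{21} A_i] ≤ Σ_i P[A_i] ≤ 21·p = 21·(5/98) = 15/14.
Numerically: 15/14 ≈ 1.071.
Is 15/14 < 1? NO.
Since the bound 15/14 is ≥ 1, the union bound is uninformative here; it does NOT by itself certify existence.

21·p = 15/14 ≈ 1.071; existence NOT certified by the union bound.


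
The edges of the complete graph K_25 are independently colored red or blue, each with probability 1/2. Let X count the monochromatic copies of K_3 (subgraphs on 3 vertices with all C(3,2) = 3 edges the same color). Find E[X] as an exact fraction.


Let X = Σ_S X_S over the C(25, 3) = 2300 subsets S of size 3, where X_S = 1 if the K_3 on S is monochromatic.
For a fixed S, the K_3 on S has C(3, 2) = 3 edges. P[all 3 edges red] = (1/2)^3, and likewise for blue, so P[monochromatic] = 2·(1/2)^3 = 2^{1 − 3} = 1/4.
By linearity: E[X] = C(25, 3) · 2^{1 − 3} = 2300 · 1/4 = 575.
Numerically: E[X] ≈ 575.0000.

E[X] = C(25,3)·2^(1−C(3,2)) = 575 ≈ 575.0000.


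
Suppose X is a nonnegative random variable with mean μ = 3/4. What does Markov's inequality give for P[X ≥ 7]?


μ = E[X] = 3/4, a = 7.
Markov: P[X ≥ 7] ≤ μ/a = (3/4)/7 = 3/28.
Numerically: ≈ 0.10714.
(Since a = 7 > μ = 0.75000, the bound 3/28 is < 1 and informative.)

P[X ≥ 7] ≤ 3/28 ≈ 0.10714.


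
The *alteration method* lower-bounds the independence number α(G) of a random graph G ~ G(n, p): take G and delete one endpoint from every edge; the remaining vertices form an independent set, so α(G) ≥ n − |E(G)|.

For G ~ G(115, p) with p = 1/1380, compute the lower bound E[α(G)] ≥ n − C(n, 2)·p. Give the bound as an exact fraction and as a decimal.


E[|E(G)|] = C(115, 2)·p = 6555 · (1/1380) = 19/4.
E[α(G)] ≥ n − E[|E(G)|] = 115 − 19/4 = 441/4.
Numerically: ≈ 110.25000.
(This is only a lower bound; the true E[α(G)] may be larger.)

E[α(G)] ≥ 441/4 ≈ 110.25000.


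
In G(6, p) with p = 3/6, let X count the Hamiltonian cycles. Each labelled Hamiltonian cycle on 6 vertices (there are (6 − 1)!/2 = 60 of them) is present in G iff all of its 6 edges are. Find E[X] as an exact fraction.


K_6 has (6 − 1)!/2 = 60 labelled Hamiltonian cycles.
For each such Hamiltonian cycle H, let X_H = 1 if all 6 edges of H are present in G. Then P[X_H = 1] = p^{6} = (1/2)^{6} = 1/64.
Summing the indicators: E[X] = Σ_H E[X_H] = 60 · p^{6} = 60 · 1/64 = 15/16.
Numerically: E[X] ≈ 0.938.

E[X] = 60 · (1/2)^{6} = 15/16 ≈ 0.938.


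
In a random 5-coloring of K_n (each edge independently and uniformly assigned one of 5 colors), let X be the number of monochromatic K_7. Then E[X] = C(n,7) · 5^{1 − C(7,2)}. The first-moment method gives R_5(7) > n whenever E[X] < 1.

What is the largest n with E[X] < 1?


We need C(n, 7) · 5^{1 − 21} < 1, i.e. C(n, 7) < 5^{21 − 1} = 95367431640625.
Check values of n near the boundary:
  n = 337: C(337, 7) = 91989916924632; 91989916924632 < 95367431640625? YES
  n = 338: C(338, 7) = 93935323022736; 93935323022736 < 95367431640625? YES
  n = 339: C(339, 7) = 95915887062372; 95915887062372 < 95367431640625? NO
  n = 340: C(340, 7) = 97932136940560; 97932136940560 < 95367431640625? NO
  n = 341: C(341, 7) = 99984606876440; 99984606876440 < 95367431640625? NO
The largest n with C(n, 7) < 95367431640625 is n = 338 (where E[X] = 93935323022736/95367431640625 ≈ 0.984983). Hence R_5(7) > 338, i.e. R_5(7) ≥ 339.

Largest n = 338; hence R_5(7) > 338.


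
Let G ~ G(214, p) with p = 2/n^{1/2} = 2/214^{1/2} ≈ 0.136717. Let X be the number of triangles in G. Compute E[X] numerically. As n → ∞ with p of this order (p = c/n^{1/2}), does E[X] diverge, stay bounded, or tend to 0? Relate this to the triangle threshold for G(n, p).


Number of potential triangles: C(214, 3) = 1610564.
Each occurs with probability p³ ≈ (0.136717)³ ≈ 2.55546141e-03.
By linearity: E[X] = C(214, 3)·p³ ≈ 1610564 · 2.55546141e-03 ≈ 4115.734149.
Since α = 1/2 < 1, p = c/n^{1/2} ≫ 1/n is above the triangle threshold p ~ 1/n. Asymptotically E[X] ~ (c³/6)·n^{3(1−α)} = (2³/6)·n^{1.5} → ∞; triangles are abundant w.h.p.

E[X] ≈ 4115.734149; in regime p = Θ(1/n^{1/2}) E[X] diverges (above the triangle threshold p ~ 1/n).


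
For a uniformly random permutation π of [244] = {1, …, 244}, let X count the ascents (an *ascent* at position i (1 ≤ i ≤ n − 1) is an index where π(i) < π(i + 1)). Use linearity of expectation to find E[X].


Write X = Σ X_I over i = 1, …, 243, with X_I the indicator of one ascent.
There are 243 indicators.
For each fixed i, the pair (π(i), π(i+1)) is a uniformly random ordered pair of distinct values from {1, …, 244}; by symmetry P[π(i) < π(i+1)] = 1/2.
By linearity: E[X] = 243 · (1/2) = (244 − 1) · (1/2) = 243/2 ≈ 121.500000.

E[X] = 243/2 = 121.500000.


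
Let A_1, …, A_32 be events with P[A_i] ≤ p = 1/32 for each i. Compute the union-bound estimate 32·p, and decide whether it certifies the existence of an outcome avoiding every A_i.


Union bound: P[∪_{i=1}^{32} A_i] ≤ Σ_i P[A_i] ≤ 32·p = 32·(1/32) = 1.
Numerically: 1 ≈ 1.00000.
Is 1 < 1? NO.
Since the bound 1 is ≥ 1, the union bound is uninformative here; it does NOT by itself certify existence.

32·p = 1 ≈ 1.00000; existence NOT certified by the union bound.


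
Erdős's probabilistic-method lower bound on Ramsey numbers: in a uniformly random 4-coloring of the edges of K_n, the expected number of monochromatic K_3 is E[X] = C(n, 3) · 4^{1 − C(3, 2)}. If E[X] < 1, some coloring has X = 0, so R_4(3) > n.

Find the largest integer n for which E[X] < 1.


We need C(n, 3) · 4^{1 − 3} < 1, i.e. C(n, 3) < 4^{3 − 1} = 16.
Check values of n near the boundary:
  n = 3: C(3, 3) = 1; 1 < 16? YES
  n = 4: C(4, 3) = 4; 4 < 16? YES
  n = 5: C(5, 3) = 10; 10 < 16? YES
  n = 6: C(6, 3) = 20; 20 < 16? NO
  n = 7: C(7, 3) = 35; 35 < 16? NO
The largest n with C(n, 3) < 16 is n = 5 (where E[X] = 5/8 ≈ 0.6250). Hence R_4(3) > 5, i.e. R_4(3) ≥ 6.

Largest n = 5; hence R_4(3) > 5.


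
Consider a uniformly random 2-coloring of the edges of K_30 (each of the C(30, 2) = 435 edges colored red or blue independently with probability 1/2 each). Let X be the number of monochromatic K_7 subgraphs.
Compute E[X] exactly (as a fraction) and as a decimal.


Let X = Σ_S X_S over the C(30, 7) = 2035800 subsets S of size 7, where X_S = 1 if the K_7 on S is monochromatic.
For a fixed S, the K_7 on S has C(7, 2) = 21 edges. P[all 21 edges red] = (1/2)^21, and likewise for blue, so P[monochromatic] = 2·(1/2)^21 = 2^{1 − 21} = 1/1048576.
By linearity: E[X] = C(30, 7) · 2^{1 − 21} = 2035800 · 1/1048576 = 254475/131072.
Numerically: E[X] ≈ 1.941490.

E[X] = C(30,7)·2^(1−C(7,2)) = 254475/131072 ≈ 1.941490.


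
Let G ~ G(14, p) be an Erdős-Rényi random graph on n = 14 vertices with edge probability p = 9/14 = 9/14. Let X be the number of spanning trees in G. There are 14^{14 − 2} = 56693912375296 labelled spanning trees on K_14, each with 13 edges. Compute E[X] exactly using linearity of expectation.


K_14 has 14^{14 − 2} = 56693912375296 labelled spanning trees.
For each such spanning tree H, let X_H = 1 if all 13 edges of H are present in G. Then P[X_H = 1] = p^{13} = (9/14)^{13} = 2541865828329/793714773254144.
By linearity: E[X] = Σ_H E[X_H] = 56693912375296 · p^{13} = 56693912375296 · 2541865828329/793714773254144 = 2541865828329/14.
Numerically: E[X] ≈ 1.81562e+11.

E[X] = 56693912375296 · (9/14)^{13} = 2541865828329/14 ≈ 1.81562e+11.


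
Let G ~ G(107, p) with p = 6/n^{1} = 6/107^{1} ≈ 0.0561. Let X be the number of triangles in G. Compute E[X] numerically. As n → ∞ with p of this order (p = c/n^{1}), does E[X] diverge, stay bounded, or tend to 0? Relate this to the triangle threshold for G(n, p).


Number of potential triangles: C(107, 3) = 198485.
Each occurs with probability p³ ≈ (0.0561)³ ≈ 1.76320e-04.
By linearity: E[X] = C(107, 3)·p³ ≈ 198485 · 1.76320e-04 ≈ 34.997.
Here α = 1, so p = 6/n is exactly at the triangle threshold p ~ 1/n. Asymptotically E[X] → c³/6 = 6³/6 = 36 ≈ 36.000, a bounded constant. In this regime the triangle count is asymptotically Poisson(c³/6).

E[X] ≈ 34.997; in regime p = Θ(1/n^{1}) E[X] stays bounded (at the triangle threshold p ~ 1/n).


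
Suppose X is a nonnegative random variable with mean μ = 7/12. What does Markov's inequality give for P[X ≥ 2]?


μ = E[X] = 7/12, a = 2.
Markov: P[X ≥ 2] ≤ μ/a = (7/12)/2 = 7/24.
Numerically: ≈ 0.291667.
(Since a = 2 > μ = 0.583333, the bound 7/24 is < 1 and informative.)

P[X ≥ 2] ≤ 7/24 ≈ 0.291667.


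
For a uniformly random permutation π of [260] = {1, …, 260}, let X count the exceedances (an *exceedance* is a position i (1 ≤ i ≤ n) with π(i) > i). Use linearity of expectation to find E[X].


Write X = Σ_{i=1}^{260} X_i, where X_i = 1_{π(i) > i}.
For each fixed i, π(i) is uniform over {1, …, 260} (marginal of a uniform permutation), so P[π(i) > i] = (n − i)/n. Summing: Σ_{i=1}^{260} (n − i)/n = (0 + 1 + … + 259)/260 = 260(260 − 1)/(2·260) = (260 − 1)/2.
Hence E[X] = Σ_{i=1}^{260} (260 − i)/260 = 259/2 ≈ 129.500000.

E[X] = 259/2 = 129.500000.


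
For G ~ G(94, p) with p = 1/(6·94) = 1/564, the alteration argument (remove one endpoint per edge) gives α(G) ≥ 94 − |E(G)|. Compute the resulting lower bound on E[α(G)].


E[|E(G)|] = C(94, 2)·p = 4371 · (1/564) = 31/4.
E[α(G)] ≥ n − E[|E(G)|] = 94 − 31/4 = 345/4.
Numerically: ≈ 86.2500.
(This is only a lower bound; the true E[α(G)] may be larger.)

E[α(G)] ≥ 345/4 ≈ 86.2500.


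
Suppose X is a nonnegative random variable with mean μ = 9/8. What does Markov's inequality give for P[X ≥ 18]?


μ = E[X] = 9/8, a = 18.
Markov: P[X ≥ 18] ≤ μ/a = (9/8)/18 = 1/16.
Numerically: ≈ 0.06250.
(Since a = 18 > μ = 1.12500, the bound 1/16 is < 1 and informative.)

P[X ≥ 18] ≤ 1/16 ≈ 0.06250.


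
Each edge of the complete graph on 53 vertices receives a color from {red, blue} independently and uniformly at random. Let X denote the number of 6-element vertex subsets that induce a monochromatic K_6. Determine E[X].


Let X = Σ_S X_S over the C(53, 6) = 22957480 subsets S of size 6, where X_S = 1 if the K_6 on S is monochromatic.
For a fixed S, the K_6 on S has C(6, 2) = 15 edges. P[all 15 edges red] = (1/2)^15, and likewise for blue, so P[monochromatic] = 2·(1/2)^15 = 2^{1 − 15} = 1/16384.
By linearity of expectation: E[X] = C(53, 6) · 2^{1 − 15} = 22957480 · 1/16384 = 2869685/2048.
Numerically: E[X] ≈ 1401.21338.

E[X] = C(53,6)·2^(1−C(6,2)) = 2869685/2048 ≈ 1401.21338.


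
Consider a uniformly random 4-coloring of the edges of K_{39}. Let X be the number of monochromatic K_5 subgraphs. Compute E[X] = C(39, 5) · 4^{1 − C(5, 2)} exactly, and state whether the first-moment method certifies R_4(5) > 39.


E[X] = C(39, 5) · 4^{1 − 10} = 575757 · 4^{−9} = 575757/262144.
As a reduced fraction: E[X] = 575757/262144 ≈ 2.1963387.
Is E[X] < 1? NO.
Since E[X] ≥ 1, the first-moment bound is inconclusive at n = 39; it does NOT by itself certify R_4(5) > 39.

E[X] = 575757/262144 ≈ 2.1963387; E[X] ≥ 1; first-moment method inconclusive here.


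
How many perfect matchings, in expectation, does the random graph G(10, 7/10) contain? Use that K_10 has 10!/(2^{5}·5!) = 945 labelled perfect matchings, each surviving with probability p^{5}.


K_10 has 10!/(2^{5}·5!) = 945 labelled perfect matchings.
For each such perfect matching H, let X_H = 1 if all 5 edges of H are present in G. Then P[X_H = 1] = p^{5} = (7/10)^{5} = 16807/100000.
By linearity: E[X] = Σ_H E[X_H] = 945 · p^{5} = 945 · 16807/100000 = 3176523/20000.
Numerically: E[X] ≈ 158.8.

E[X] = 945 · (7/10)^{5} = 3176523/20000 ≈ 158.8.


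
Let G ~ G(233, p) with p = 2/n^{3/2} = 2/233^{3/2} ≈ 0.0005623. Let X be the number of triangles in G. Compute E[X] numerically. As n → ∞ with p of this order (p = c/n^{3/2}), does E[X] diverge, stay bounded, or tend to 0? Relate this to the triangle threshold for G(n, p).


Number of potential triangles: C(233, 3) = 2081156.
Each occurs with probability p³ ≈ (0.0005623)³ ≈ 1.778232e-10.
By linearity: E[X] = C(233, 3)·p³ ≈ 2081156 · 1.778232e-10 ≈ 0.0004.
Since α = 3/2 > 1, p = c/n^{3/2} = o(1/n) is below the triangle threshold p ~ 1/n. Asymptotically E[X] ~ (c³/6)·n^{3(1−α)} = (2³/6)·n^{-1.5} → 0, so by Markov's inequality G has no triangles w.h.p.

E[X] ≈ 0.0004; in regime p = Θ(1/n^{3/2}) E[X] tends to 0 (below the triangle threshold p ~ 1/n).


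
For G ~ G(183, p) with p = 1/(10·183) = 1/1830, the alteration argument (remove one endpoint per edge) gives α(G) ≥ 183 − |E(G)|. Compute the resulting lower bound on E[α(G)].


E[|E(G)|] = C(183, 2)·p = 16653 · (1/1830) = 91/10.
E[α(G)] ≥ n − E[|E(G)|] = 183 − 91/10 = 1739/10.
Numerically: ≈ 173.9000.
(This is only a lower bound; the true E[α(G)] may be larger.)

E[α(G)] ≥ 1739/10 ≈ 173.9000.


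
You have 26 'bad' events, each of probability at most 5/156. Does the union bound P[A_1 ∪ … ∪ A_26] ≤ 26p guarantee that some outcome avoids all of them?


Union bound: P[∪_{i=1}^{26} A_i] ≤ Σ_i P[A_i] ≤ 26·p = 26·(5/156) = 5/6.
Numerically: 5/6 ≈ 0.833333.
Is 5/6 < 1? YES.
Since P[∪ A_i] ≤ 5/6 < 1, the complement has P[∩ A_i^c] ≥ 1 − 5/6 = 1/6 > 0, so some outcome avoids every A_i.

26·p = 5/6 ≈ 0.833333; existence CERTIFIED by the union bound.


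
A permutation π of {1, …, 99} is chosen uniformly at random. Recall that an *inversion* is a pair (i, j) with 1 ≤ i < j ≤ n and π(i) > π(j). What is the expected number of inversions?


Write X = Σ X_I over the C(99, 2) = 4851 pairs i < j, with X_I the indicator of one inversion.
There are 4851 indicators.
For each fixed pair i < j, the values π(i) and π(j) are two distinct elements of {1, …, 99} in uniformly random order; by symmetry P[π(i) > π(j)] = 1/2.
By linearity: E[X] = 4851 · (1/2) = C(99, 2) · (1/2) = 4851/2 = 4851/2 ≈ 2425.500000.

E[X] = 4851/2 = 2425.500000.


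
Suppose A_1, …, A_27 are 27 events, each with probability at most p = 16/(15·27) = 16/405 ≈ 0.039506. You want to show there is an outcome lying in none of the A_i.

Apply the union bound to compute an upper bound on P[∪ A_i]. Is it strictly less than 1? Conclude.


Union bound: P[∪_{i=1}^{27} A_i] ≤ Σ_i P[A_i] ≤ 27·p = 27·(16/405) = 16/15.
Numerically: 16/15 ≈ 1.066667.
Is 16/15 < 1? NO.
Since the bound 16/15 is ≥ 1, the union bound is uninformative here; it does NOT by itself certify existence.

27·p = 16/15 ≈ 1.066667; existence NOT certified by the union bound.


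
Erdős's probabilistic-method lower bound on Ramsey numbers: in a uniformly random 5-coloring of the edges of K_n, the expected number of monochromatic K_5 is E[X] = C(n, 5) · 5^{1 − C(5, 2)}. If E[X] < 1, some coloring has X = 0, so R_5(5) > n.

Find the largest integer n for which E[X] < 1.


We need C(n, 5) · 5^{1 − 10} < 1, i.e. C(n, 5) < 5^{10 − 1} = 1953125.
Check values of n near the boundary:
  n = 48: C(48, 5) = 1712304; 1712304 < 1953125? YES
  n = 49: C(49, 5) = 1906884; 1906884 < 1953125? YES
  n = 50: C(50, 5) = 2118760; 2118760 < 1953125? NO
  n = 51: C(51, 5) = 2349060; 2349060 < 1953125? NO
  n = 52: C(52, 5) = 2598960; 2598960 < 1953125? NO
The largest n with C(n, 5) < 1953125 is n = 49 (where E[X] = 1906884/1953125 ≈ 0.97632). Hence R_5(5) > 49, i.e. R_5(5) ≥ 50.

Largest n = 49; hence R_5(5) > 49.


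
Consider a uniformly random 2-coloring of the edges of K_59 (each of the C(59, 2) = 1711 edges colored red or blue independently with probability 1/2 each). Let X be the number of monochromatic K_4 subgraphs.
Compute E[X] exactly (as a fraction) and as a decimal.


Let X = Σ_S X_S over the C(59, 4) = 455126 subsets S of size 4, where X_S = 1 if the K_4 on S is monochromatic.
For a fixed S, the K_4 on S has C(4, 2) = 6 edges. P[all 6 edges red] = (1/2)^6, and likewise for blue, so P[monochromatic] = 2·(1/2)^6 = 2^{1 − 6} = 1/32.
Summing: E[X] = C(59, 4) · 2^{1 − 6} = 455126 · 1/32 = 227563/16.
Numerically: E[X] ≈ 14222.687500.

E[X] = C(59,4)·2^(1−C(4,2)) = 227563/16 ≈ 14222.687500.


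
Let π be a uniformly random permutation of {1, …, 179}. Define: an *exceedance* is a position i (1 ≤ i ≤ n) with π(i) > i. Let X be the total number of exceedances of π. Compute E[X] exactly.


Write X = Σ_{i=1}^{179} X_i, where X_i = 1_{π(i) > i}.
For each fixed i, π(i) is uniform over {1, …, 179} (marginal of a uniform permutation), so P[π(i) > i] = (n − i)/n. Summing: Σ_{i=1}^{179} (n − i)/n = (0 + 1 + … + 178)/179 = 179(179 − 1)/(2·179) = (179 − 1)/2.
Hence E[X] = Σ_{i=1}^{179} (179 − i)/179 = 89 ≈ 89.0000.

E[X] = 89 = 89.0000.


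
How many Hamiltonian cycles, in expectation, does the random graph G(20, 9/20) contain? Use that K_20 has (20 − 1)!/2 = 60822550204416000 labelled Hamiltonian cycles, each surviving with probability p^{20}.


K_20 has (20 − 1)!/2 = 60822550204416000 labelled Hamiltonian cycles.
For each such Hamiltonian cycle H, let X_H = 1 if all 20 edges of H are present in G. Then P[X_H = 1] = p^{20} = (9/20)^{20} = 12157665459056928801/104857600000000000000000000.
By linearity: E[X] = Σ_H E[X_H] = 60822550204416000 · p^{20} = 60822550204416000 · 12157665459056928801/104857600000000000000000000 = 180532279724605553545860280221/25600000000000000000.
Numerically: E[X] ≈ 7.052e+09.

E[X] = 60822550204416000 · (9/20)^{20} = 180532279724605553545860280221/25600000000000000000 ≈ 7.052e+09.


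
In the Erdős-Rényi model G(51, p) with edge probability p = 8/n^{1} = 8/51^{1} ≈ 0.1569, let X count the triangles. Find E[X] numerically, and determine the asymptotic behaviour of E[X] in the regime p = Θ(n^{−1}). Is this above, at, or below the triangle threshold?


Number of potential triangles: C(51, 3) = 20825.
Each occurs with probability p³ ≈ (0.1569)³ ≈ 3.859752e-03.
By linearity: E[X] = C(51, 3)·p³ ≈ 20825 · 3.859752e-03 ≈ 80.3793.
Here α = 1, so p = 8/n is exactly at the triangle threshold p ~ 1/n. Asymptotically E[X] → c³/6 = 8³/6 = 256/3 ≈ 85.3333, a bounded constant. In this regime the triangle count is asymptotically Poisson(c³/6).

E[X] ≈ 80.3793; in regime p = Θ(1/n^{1}) E[X] stays bounded (at the triangle threshold p ~ 1/n).


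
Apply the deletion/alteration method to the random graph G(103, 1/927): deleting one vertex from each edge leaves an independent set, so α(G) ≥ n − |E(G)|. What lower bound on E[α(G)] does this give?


E[|E(G)|] = C(103, 2)·p = 5253 · (1/927) = 17/3.
E[α(G)] ≥ n − E[|E(G)|] = 103 − 17/3 = 292/3.
Numerically: ≈ 97.3333.
(This is only a lower bound; the true E[α(G)] may be larger.)

E[α(G)] ≥ 292/3 ≈ 97.3333.


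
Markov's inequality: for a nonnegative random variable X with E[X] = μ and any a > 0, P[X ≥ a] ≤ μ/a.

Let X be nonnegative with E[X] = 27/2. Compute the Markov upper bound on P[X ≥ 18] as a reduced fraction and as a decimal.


μ = E[X] = 27/2, a = 18.
Markov: P[X ≥ 18] ≤ μ/a = (27/2)/18 = 3/4.
Numerically: ≈ 0.75000.
(Since a = 18 > μ = 13.50000, the bound 3/4 is < 1 and informative.)

P[X ≥ 18] ≤ 3/4 ≈ 0.75000.


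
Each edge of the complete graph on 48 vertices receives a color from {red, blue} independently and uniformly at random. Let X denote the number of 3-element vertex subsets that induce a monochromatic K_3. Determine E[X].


Let X = Σ_S X_S over the C(48, 3) = 17296 subsets S of size 3, where X_S = 1 if the K_3 on S is monochromatic.
For a fixed S, the K_3 on S has C(3, 2) = 3 edges. P[all 3 edges red] = (1/2)^3, and likewise for blue, so P[monochromatic] = 2·(1/2)^3 = 2^{1 − 3} = 1/4.
Summing: E[X] = C(48, 3) · 2^{1 − 3} = 17296 · 1/4 = 4324.
Numerically: E[X] ≈ 4324.000.

E[X] = C(48,3)·2^(1−C(3,2)) = 4324 ≈ 4324.000.


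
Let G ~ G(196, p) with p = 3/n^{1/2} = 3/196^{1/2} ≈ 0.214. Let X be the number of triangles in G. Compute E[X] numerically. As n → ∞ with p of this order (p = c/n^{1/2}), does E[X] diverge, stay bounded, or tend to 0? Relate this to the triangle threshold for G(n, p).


Number of potential triangles: C(196, 3) = 1235780.
Each occurs with probability p³ ≈ (0.214)³ ≈ 9.83965e-03.
By linearity: E[X] = C(196, 3)·p³ ≈ 1235780 · 9.83965e-03 ≈ 12159.643.
Since α = 1/2 < 1, p = c/n^{1/2} ≫ 1/n is above the triangle threshold p ~ 1/n. Asymptotically E[X] ~ (c³/6)·n^{3(1−α)} = (3³/6)·n^{1.5} → ∞; triangles are abundant w.h.p.

E[X] ≈ 12159.643; in regime p = Θ(1/n^{1/2}) E[X] diverges (above the triangle threshold p ~ 1/n).


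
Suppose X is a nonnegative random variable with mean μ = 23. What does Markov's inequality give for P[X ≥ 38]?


μ = E[X] = 23, a = 38.
Markov: P[X ≥ 38] ≤ μ/a = (23)/38 = 23/38.
Numerically: ≈ 0.605.
(Since a = 38 > μ = 23.000, the bound 23/38 is < 1 and informative.)

P[X ≥ 38] ≤ 23/38 ≈ 0.605.


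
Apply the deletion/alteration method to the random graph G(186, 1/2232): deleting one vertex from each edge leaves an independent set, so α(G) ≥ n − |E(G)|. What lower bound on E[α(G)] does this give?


E[|E(G)|] = C(186, 2)·p = 17205 · (1/2232) = 185/24.
E[α(G)] ≥ n − E[|E(G)|] = 186 − 185/24 = 4279/24.
Numerically: ≈ 178.29167.
(This is only a lower bound; the true E[α(G)] may be larger.)

E[α(G)] ≥ 4279/24 ≈ 178.29167.


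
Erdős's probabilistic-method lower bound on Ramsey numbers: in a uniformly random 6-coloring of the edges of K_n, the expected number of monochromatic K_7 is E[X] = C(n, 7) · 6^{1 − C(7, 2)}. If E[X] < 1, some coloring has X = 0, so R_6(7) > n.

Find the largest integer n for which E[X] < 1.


We need C(n, 7) · 6^{1 − 21} < 1, i.e. C(n, 7) < 6^{21 − 1} = 3656158440062976.
Check values of n near the boundary:
  n = 564: C(564, 7) = 3469685994423792; 3469685994423792 < 3656158440062976? YES
  n = 565: C(565, 7) = 3513212521235560; 3513212521235560 < 3656158440062976? YES
  n = 566: C(566, 7) = 3557206237959440; 3557206237959440 < 3656158440062976? YES
  n = 567: C(567, 7) = 3601671315933933; 3601671315933933 < 3656158440062976? YES
  n = 568: C(568, 7) = 3646611956239704; 3646611956239704 < 3656158440062976? YES
  n = 569: C(569, 7) = 3692032389858348; 3692032389858348 < 3656158440062976? NO
The largest n with C(n, 7) < 3656158440062976 is n = 568 (where E[X] = 16882462760369/16926659444736 ≈ 0.997389). Hence R_6(7) > 568, i.e. R_6(7) ≥ 569.

Largest n = 568; hence R_6(7) > 568.


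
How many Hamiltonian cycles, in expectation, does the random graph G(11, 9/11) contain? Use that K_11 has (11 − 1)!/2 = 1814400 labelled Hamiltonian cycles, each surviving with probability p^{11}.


K_11 has (11 − 1)!/2 = 1814400 labelled Hamiltonian cycles.
For each such Hamiltonian cycle H, let X_H = 1 if all 11 edges of H are present in G. Then P[X_H = 1] = p^{11} = (9/11)^{11} = 31381059609/285311670611.
By linearity: E[X] = Σ_H E[X_H] = 1814400 · p^{11} = 1814400 · 31381059609/285311670611 = 56937794554569600/285311670611.
Numerically: E[X] ≈ 1.996e+05.

E[X] = 1814400 · (9/11)^{11} = 56937794554569600/285311670611 ≈ 1.996e+05.


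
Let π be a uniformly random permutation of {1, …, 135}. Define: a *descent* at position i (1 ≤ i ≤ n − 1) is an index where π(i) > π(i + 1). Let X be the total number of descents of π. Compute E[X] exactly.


Write X = Σ X_I over i = 1, …, 134, with X_I the indicator of one descent.
There are 134 indicators.
For each fixed i, the pair (π(i), π(i+1)) is a uniformly random ordered pair of distinct values from {1, …, 135}; by symmetry P[π(i) > π(i+1)] = 1/2.
By linearity: E[X] = 134 · (1/2) = (135 − 1) · (1/2) = 67 ≈ 67.000000.

E[X] = 67 = 67.000000.


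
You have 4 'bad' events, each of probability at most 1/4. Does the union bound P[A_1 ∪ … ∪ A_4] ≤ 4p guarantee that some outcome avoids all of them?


Union bound: P[∪_{i=1}^{4} A_i] ≤ Σ_i P[A_i] ≤ 4·p = 4·(1/4) = 1.
Numerically: 1 ≈ 1.00000.
Is 1 < 1? NO.
Since the bound 1 is ≥ 1, the union bound is uninformative here; it does NOT by itself certify existence.

4·p = 1 ≈ 1.00000; existence NOT certified by the union bound.


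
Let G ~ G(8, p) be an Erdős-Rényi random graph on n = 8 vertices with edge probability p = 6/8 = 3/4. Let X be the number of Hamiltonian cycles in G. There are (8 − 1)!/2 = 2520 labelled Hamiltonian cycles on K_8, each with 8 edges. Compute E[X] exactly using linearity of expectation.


K_8 has (8 − 1)!/2 = 2520 labelled Hamiltonian cycles.
For each such Hamiltonian cycle H, let X_H = 1 if all 8 edges of H are present in G. Then P[X_H = 1] = p^{8} = (3/4)^{8} = 6561/65536.
By linearity: E[X] = Σ_H E[X_H] = 2520 · p^{8} = 2520 · 6561/65536 = 2066715/8192.
Numerically: E[X] ≈ 252.3.

E[X] = 2520 · (3/4)^{8} = 2066715/8192 ≈ 252.3.


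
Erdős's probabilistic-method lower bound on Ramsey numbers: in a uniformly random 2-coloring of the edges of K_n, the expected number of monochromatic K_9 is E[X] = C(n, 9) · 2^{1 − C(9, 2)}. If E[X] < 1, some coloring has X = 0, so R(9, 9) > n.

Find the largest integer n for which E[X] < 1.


We need C(n, 9) · 2^{1 − 36} < 1, i.e. C(n, 9) < 2^{36 − 1} = 34359738368.
Check values of n near the boundary:
  n = 63: C(63, 9) = 23667689815; 23667689815 < 34359738368? YES
  n = 64: C(64, 9) = 27540584512; 27540584512 < 34359738368? YES
  n = 65: C(65, 9) = 31966749880; 31966749880 < 34359738368? YES
  n = 66: C(66, 9) = 37014131440; 37014131440 < 34359738368? NO
  n = 67: C(67, 9) = 42757703560; 42757703560 < 34359738368? NO
The largest n with C(n, 9) < 34359738368 is n = 65 (where E[X] = 3995843735/4294967296 ≈ 0.930). Hence R(9, 9) > 65, i.e. R(9, 9) ≥ 66.

Largest n = 65; hence R(9, 9) > 65.


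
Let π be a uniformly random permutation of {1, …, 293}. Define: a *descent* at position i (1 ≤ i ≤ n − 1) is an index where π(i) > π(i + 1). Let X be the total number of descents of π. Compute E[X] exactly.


Write X = Σ X_I over i = 1, …, 292, with X_I the indicator of one descent.
There are 292 indicators.
For each fixed i, the pair (π(i), π(i+1)) is a uniformly random ordered pair of distinct values from {1, …, 293}; by symmetry P[π(i) > π(i+1)] = 1/2.
By linearity: E[X] = 292 · (1/2) = (293 − 1) · (1/2) = 146 ≈ 146.0000.

E[X] = 146 = 146.0000.


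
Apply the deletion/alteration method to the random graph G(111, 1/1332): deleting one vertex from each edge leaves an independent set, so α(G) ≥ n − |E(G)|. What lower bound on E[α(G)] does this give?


E[|E(G)|] = C(111, 2)·p = 6105 · (1/1332) = 55/12.
E[α(G)] ≥ n − E[|E(G)|] = 111 − 55/12 = 1277/12.
Numerically: ≈ 106.416667.
(This is only a lower bound; the true E[α(G)] may be larger.)

E[α(G)] ≥ 1277/12 ≈ 106.416667.


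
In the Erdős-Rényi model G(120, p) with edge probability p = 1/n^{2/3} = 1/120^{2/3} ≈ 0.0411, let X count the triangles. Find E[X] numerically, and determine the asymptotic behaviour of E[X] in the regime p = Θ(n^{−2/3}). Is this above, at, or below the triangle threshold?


Number of potential triangles: C(120, 3) = 280840.
Each occurs with probability p³ ≈ (0.0411)³ ≈ 6.944444e-05.
By linearity: E[X] = C(120, 3)·p³ ≈ 280840 · 6.944444e-05 ≈ 19.5028.
Since α = 2/3 < 1, p = c/n^{2/3} ≫ 1/n is above the triangle threshold p ~ 1/n. Asymptotically E[X] ~ (c³/6)·n^{3(1−α)} = (1³/6)·n^{1} → ∞; triangles are abundant w.h.p.

E[X] ≈ 19.5028; in regime p = Θ(1/n^{2/3}) E[X] diverges (above the triangle threshold p ~ 1/n).


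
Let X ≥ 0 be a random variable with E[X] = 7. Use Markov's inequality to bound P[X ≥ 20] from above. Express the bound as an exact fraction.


μ = E[X] = 7, a = 20.
Markov: P[X ≥ 20] ≤ μ/a = (7)/20 = 7/20.
Numerically: ≈ 0.35000.
(Since a = 20 > μ = 7.00000, the bound 7/20 is < 1 and informative.)

P[X ≥ 20] ≤ 7/20 ≈ 0.35000.


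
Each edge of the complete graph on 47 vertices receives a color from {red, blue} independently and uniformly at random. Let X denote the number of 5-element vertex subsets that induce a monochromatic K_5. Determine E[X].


Let X = Σ_S X_S over the C(47, 5) = 1533939 subsets S of size 5, where X_S = 1 if the K_5 on S is monochromatic.
For a fixed S, the K_5 on S has C(5, 2) = 10 edges. P[all 10 edges red] = (1/2)^10, and likewise for blue, so P[monochromatic] = 2·(1/2)^10 = 2^{1 − 10} = 1/512.
Summing: E[X] = C(47, 5) · 2^{1 − 10} = 1533939 · 1/512 = 1533939/512.
Numerically: E[X] ≈ 2995.97461.

E[X] = C(47,5)·2^(1−C(5,2)) = 1533939/512 ≈ 2995.97461.


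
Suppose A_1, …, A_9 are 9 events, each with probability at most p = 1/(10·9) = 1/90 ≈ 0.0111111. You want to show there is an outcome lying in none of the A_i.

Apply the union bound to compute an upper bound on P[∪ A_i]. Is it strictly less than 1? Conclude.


Union bound: P[∪_{i=1}^{9} A_i] ≤ Σ_i P[A_i] ≤ 9·p = 9·(1/90) = 1/10.
Numerically: 1/10 ≈ 0.1000000.
Is 1/10 < 1? YES.
Since P[∪ A_i] ≤ 1/10 < 1, the complement has P[∩ A_i^c] ≥ 1 − 1/10 = 9/10 > 0, so some outcome avoids every A_i.

9·p = 1/10 ≈ 0.1000000; existence CERTIFIED by the union bound.


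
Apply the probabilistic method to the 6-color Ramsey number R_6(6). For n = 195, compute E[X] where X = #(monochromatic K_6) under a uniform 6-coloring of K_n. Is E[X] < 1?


E[X] = C(195, 6) · 6^{1 − 15} = 70656049360 · 6^{−14} = 70656049360/78364164096.
As a reduced fraction: E[X] = 4416003085/4897760256 ≈ 0.90164.
Is E[X] < 1? YES.
Since E[X] < 1, there exists a 6-coloring of K_{195} with no monochromatic K_6; hence R_6(6) > 195.

E[X] = 4416003085/4897760256 ≈ 0.90164; E[X] < 1, so R_6(6) > 195.


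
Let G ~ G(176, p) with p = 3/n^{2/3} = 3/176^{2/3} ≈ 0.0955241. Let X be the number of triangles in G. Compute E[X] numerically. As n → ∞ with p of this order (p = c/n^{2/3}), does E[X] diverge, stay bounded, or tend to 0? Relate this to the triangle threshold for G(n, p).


Number of potential triangles: C(176, 3) = 893200.
Each occurs with probability p³ ≈ (0.0955241)³ ≈ 8.71642562e-04.
By linearity: E[X] = C(176, 3)·p³ ≈ 893200 · 8.71642562e-04 ≈ 778.551136.
Since α = 2/3 < 1, p = c/n^{2/3} ≫ 1/n is above the triangle threshold p ~ 1/n. Asymptotically E[X] ~ (c³/6)·n^{3(1−α)} = (3³/6)·n^{1} → ∞; triangles are abundant w.h.p.

E[X] ≈ 778.551136; in regime p = Θ(1/n^{2/3}) E[X] diverges (above the triangle threshold p ~ 1/n).


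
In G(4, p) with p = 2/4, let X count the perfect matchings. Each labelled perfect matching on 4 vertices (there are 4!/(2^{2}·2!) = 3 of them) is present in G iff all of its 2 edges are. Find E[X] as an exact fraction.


K_4 has 4!/(2^{2}·2!) = 3 labelled perfect matchings.
For each such perfect matching H, let X_H = 1 if all 2 edges of H are present in G. Then P[X_H = 1] = p^{2} = (1/2)^{2} = 1/4.
Summing the indicators: E[X] = Σ_H E[X_H] = 3 · p^{2} = 3 · 1/4 = 3/4.
Numerically: E[X] ≈ 0.75.

E[X] = 3 · (1/2)^{2} = 3/4 ≈ 0.75.


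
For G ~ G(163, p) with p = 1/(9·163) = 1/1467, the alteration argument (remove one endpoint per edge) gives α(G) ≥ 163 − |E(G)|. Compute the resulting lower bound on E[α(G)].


E[|E(G)|] = C(163, 2)·p = 13203 · (1/1467) = 9.
E[α(G)] ≥ n − E[|E(G)|] = 163 − 9 = 154.
Numerically: ≈ 154.000.
(This is only a lower bound; the true E[α(G)] may be larger.)

E[α(G)] ≥ 154 ≈ 154.000.


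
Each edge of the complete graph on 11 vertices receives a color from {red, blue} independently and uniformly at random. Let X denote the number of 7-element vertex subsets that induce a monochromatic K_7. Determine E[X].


Let X = Σ_S X_S over the C(11, 7) = 330 subsets S of size 7, where X_S = 1 if the K_7 on S is monochromatic.
For a fixed S, the K_7 on S has C(7, 2) = 21 edges. P[all 21 edges red] = (1/2)^21, and likewise for blue, so P[monochromatic] = 2·(1/2)^21 = 2^{1 − 21} = 1/1048576.
By linearity of expectation: E[X] = C(11, 7) · 2^{1 − 21} = 330 · 1/1048576 = 165/524288.
Numerically: E[X] ≈ 0.000.

E[X] = C(11,7)·2^(1−C(7,2)) = 165/524288 ≈ 0.000.


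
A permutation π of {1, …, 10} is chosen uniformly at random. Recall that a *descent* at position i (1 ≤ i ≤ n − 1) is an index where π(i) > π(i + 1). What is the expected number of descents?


Write X = Σ X_I over i = 1, …, 9, with X_I the indicator of one descent.
There are 9 indicators.
For each fixed i, the pair (π(i), π(i+1)) is a uniformly random ordered pair of distinct values from {1, …, 10}; by symmetry P[π(i) > π(i+1)] = 1/2.
By linearity: E[X] = 9 · (1/2) = (10 − 1) · (1/2) = 9/2 ≈ 4.50000.

E[X] = 9/2 = 4.50000.


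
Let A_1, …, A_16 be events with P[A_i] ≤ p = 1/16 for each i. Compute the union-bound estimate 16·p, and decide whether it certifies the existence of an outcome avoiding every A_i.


Union bound: P[∪_{i=1}^{16} A_i] ≤ Σ_i P[A_i] ≤ 16·p = 16·(1/16) = 1.
Numerically: 1 ≈ 1.000000.
Is 1 < 1? NO.
Since the bound 1 is ≥ 1, the union bound is uninformative here; it does NOT by itself certify existence.

16·p = 1 ≈ 1.000000; existence NOT certified by the union bound.


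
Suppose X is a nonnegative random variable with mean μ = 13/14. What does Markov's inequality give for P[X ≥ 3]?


μ = E[X] = 13/14, a = 3.
Markov: P[X ≥ 3] ≤ μ/a = (13/14)/3 = 13/42.
Numerically: ≈ 0.30952.
(Since a = 3 > μ = 0.92857, the bound 13/42 is < 1 and informative.)

P[X ≥ 3] ≤ 13/42 ≈ 0.30952.


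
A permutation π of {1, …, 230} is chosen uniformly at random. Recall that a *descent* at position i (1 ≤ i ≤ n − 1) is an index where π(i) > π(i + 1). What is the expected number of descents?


Write X = Σ X_I over i = 1, …, 229, with X_I the indicator of one descent.
There are 229 indicators.
For each fixed i, the pair (π(i), π(i+1)) is a uniformly random ordered pair of distinct values from {1, …, 230}; by symmetry P[π(i) > π(i+1)] = 1/2.
By linearity: E[X] = 229 · (1/2) = (230 − 1) · (1/2) = 229/2 ≈ 114.5000.

E[X] = 229/2 = 114.5000.


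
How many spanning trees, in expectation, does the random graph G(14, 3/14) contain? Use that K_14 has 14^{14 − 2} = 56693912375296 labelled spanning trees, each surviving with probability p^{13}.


K_14 has 14^{14 − 2} = 56693912375296 labelled spanning trees.
For each such spanning tree H, let X_H = 1 if all 13 edges of H are present in G. Then P[X_H = 1] = p^{13} = (3/14)^{13} = 1594323/793714773254144.
By linearity of expectation: E[X] = Σ_H E[X_H] = 56693912375296 · p^{13} = 56693912375296 · 1594323/793714773254144 = 1594323/14.
Numerically: E[X] ≈ 1.14e+05.

E[X] = 56693912375296 · (3/14)^{13} = 1594323/14 ≈ 1.14e+05.


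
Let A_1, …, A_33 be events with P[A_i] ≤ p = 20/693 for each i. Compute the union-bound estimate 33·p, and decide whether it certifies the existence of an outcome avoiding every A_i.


Union bound: P[∪_{i=1}^{33} A_i] ≤ Σ_i P[A_i] ≤ 33·p = 33·(20/693) = 20/21.
Numerically: 20/21 ≈ 0.9523810.
Is 20/21 < 1? YES.
Since P[∪ A_i] ≤ 20/21 < 1, the complement has P[∩ A_i^c] ≥ 1 − 20/21 = 1/21 > 0, so some outcome avoids every A_i.

33·p = 20/21 ≈ 0.9523810; existence CERTIFIED by the union bound.


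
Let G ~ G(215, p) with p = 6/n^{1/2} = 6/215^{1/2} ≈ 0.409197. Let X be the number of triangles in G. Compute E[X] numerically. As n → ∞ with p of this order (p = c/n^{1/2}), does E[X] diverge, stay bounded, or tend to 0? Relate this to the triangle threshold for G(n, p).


Number of potential triangles: C(215, 3) = 1633355.
Each occurs with probability p³ ≈ (0.409197)³ ≈ 6.85166406e-02.
By linearity: E[X] = C(215, 3)·p³ ≈ 1633355 · 6.85166406e-02 ≈ 111911.997534.
Since α = 1/2 < 1, p = c/n^{1/2} ≫ 1/n is above the triangle threshold p ~ 1/n. Asymptotically E[X] ~ (c³/6)·n^{3(1−α)} = (6³/6)·n^{1.5} → ∞; triangles are abundant w.h.p.

E[X] ≈ 111911.997534; in regime p = Θ(1/n^{1/2}) E[X] diverges (above the triangle threshold p ~ 1/n).


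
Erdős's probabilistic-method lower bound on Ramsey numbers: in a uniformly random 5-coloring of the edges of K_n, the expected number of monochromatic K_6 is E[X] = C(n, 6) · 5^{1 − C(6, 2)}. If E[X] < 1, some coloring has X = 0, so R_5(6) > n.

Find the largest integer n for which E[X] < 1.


We need C(n, 6) · 5^{1 − 15} < 1, i.e. C(n, 6) < 5^{15 − 1} = 6103515625.
Check values of n near the boundary:
  n = 127: C(127, 6) = 5169379425; 5169379425 < 6103515625? YES
  n = 128: C(128, 6) = 5423611200; 5423611200 < 6103515625? YES
  n = 129: C(129, 6) = 5688177600; 5688177600 < 6103515625? YES
  n = 130: C(130, 6) = 5963412000; 5963412000 < 6103515625? YES
  n = 131: C(131, 6) = 6249655776; 6249655776 < 6103515625? NO
The largest n with C(n, 6) < 6103515625 is n = 130 (where E[X] = 47707296/48828125 ≈ 0.977). Hence R_5(6) > 130, i.e. R_5(6) ≥ 131.

Largest n = 130; hence R_5(6) > 130.


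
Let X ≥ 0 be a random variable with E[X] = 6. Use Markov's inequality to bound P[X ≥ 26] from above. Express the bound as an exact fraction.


μ = E[X] = 6, a = 26.
Markov: P[X ≥ 26] ≤ μ/a = (6)/26 = 3/13.
Numerically: ≈ 0.231.
(Since a = 26 > μ = 6.000, the bound 3/13 is < 1 and informative.)

P[X ≥ 26] ≤ 3/13 ≈ 0.231.


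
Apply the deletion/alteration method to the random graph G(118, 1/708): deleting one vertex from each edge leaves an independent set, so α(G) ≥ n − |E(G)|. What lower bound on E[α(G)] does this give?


E[|E(G)|] = C(118, 2)·p = 6903 · (1/708) = 39/4.
E[α(G)] ≥ n − E[|E(G)|] = 118 − 39/4 = 433/4.
Numerically: ≈ 108.25000.
(This is only a lower bound; the true E[α(G)] may be larger.)

E[α(G)] ≥ 433/4 ≈ 108.25000.


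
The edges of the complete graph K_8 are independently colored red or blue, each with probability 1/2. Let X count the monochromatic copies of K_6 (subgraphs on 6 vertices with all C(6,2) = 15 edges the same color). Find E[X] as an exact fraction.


Let X = Σ_S X_S over the C(8, 6) = 28 subsets S of size 6, where X_S = 1 if the K_6 on S is monochromatic.
For a fixed S, the K_6 on S has C(6, 2) = 15 edges. P[all 15 edges red] = (1/2)^15, and likewise for blue, so P[monochromatic] = 2·(1/2)^15 = 2^{1 − 15} = 1/16384.
Summing: E[X] = C(8, 6) · 2^{1 − 15} = 28 · 1/16384 = 7/4096.
Numerically: E[X] ≈ 0.001709.

E[X] = C(8,6)·2^(1−C(6,2)) = 7/4096 ≈ 0.001709.


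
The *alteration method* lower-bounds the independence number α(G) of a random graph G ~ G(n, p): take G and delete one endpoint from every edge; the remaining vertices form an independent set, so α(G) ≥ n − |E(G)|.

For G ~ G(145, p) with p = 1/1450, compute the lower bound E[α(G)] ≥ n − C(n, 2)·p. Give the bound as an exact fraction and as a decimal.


E[|E(G)|] = C(145, 2)·p = 10440 · (1/1450) = 36/5.
E[α(G)] ≥ n − E[|E(G)|] = 145 − 36/5 = 689/5.
Numerically: ≈ 137.800000.
(This is only a lower bound; the true E[α(G)] may be larger.)

E[α(G)] ≥ 689/5 ≈ 137.800000.


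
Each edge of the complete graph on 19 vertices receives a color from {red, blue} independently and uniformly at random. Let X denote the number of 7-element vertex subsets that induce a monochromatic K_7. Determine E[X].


Let X = Σ_S X_S over the C(19, 7) = 50388 subsets S of size 7, where X_S = 1 if the K_7 on S is monochromatic.
For a fixed S, the K_7 on S has C(7, 2) = 21 edges. P[all 21 edges red] = (1/2)^21, and likewise for blue, so P[monochromatic] = 2·(1/2)^21 = 2^{1 − 21} = 1/1048576.
Summing: E[X] = C(19, 7) · 2^{1 − 21} = 50388 · 1/1048576 = 12597/262144.
Numerically: E[X] ≈ 0.048054.

E[X] = C(19,7)·2^(1−C(7,2)) = 12597/262144 ≈ 0.048054.


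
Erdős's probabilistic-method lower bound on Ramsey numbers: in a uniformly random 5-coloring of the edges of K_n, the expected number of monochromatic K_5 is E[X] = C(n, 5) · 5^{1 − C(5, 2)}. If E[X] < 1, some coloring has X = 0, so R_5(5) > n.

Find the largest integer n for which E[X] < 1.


We need C(n, 5) · 5^{1 − 10} < 1, i.e. C(n, 5) < 5^{10 − 1} = 1953125.
Check values of n near the boundary:
  n = 47: C(47, 5) = 1533939; 1533939 < 1953125? YES
  n = 48: C(48, 5) = 1712304; 1712304 < 1953125? YES
  n = 49: C(49, 5) = 1906884; 1906884 < 1953125? YES
  n = 50: C(50, 5) = 2118760; 2118760 < 1953125? NO
The largest n with C(n, 5) < 1953125 is n = 49 (where E[X] = 1906884/1953125 ≈ 0.97632). Hence R_5(5) > 49, i.e. R_5(5) ≥ 50.

Largest n = 49; hence R_5(5) > 49.
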